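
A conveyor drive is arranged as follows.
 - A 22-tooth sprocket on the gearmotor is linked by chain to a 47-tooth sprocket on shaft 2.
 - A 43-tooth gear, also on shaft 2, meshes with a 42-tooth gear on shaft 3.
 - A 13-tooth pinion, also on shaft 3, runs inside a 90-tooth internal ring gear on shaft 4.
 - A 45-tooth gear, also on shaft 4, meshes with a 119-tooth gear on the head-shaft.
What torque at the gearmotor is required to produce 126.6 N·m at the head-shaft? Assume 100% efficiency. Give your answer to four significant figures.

3.314 N·m

Overall ratio R = 2.1364 × 0.97674 × 6.9231 × 2.6444 = 38.202.
Input torque = output torque / R = 126.6 / 38.202 = 3.3139 N·m.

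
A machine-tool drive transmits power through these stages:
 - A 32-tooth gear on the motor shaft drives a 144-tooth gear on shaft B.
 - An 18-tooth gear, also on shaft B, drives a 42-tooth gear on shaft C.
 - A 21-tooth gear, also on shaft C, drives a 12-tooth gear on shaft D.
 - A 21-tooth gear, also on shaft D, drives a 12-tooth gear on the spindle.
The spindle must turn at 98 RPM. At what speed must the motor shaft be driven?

Overall ratio R = 4.5 × 2.3333 × 0.57143 × 0.57143 = 3.4286.
Required input speed = output speed × R = 98 × 3.4286 = 336 RPM.

336 RPM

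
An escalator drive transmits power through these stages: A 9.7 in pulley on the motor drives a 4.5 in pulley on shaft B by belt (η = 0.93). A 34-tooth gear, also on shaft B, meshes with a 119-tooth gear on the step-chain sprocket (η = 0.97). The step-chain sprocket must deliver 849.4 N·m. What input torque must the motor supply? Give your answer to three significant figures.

580 N·m

Overall ratio R = 0.46392 × 3.5 = 1.6237; overall efficiency η = 0.93 × 0.97 = 0.9021.
Input torque = output torque / (R × η) = 849.4 / (1.6237 × 0.9021) = 579.89 N·m.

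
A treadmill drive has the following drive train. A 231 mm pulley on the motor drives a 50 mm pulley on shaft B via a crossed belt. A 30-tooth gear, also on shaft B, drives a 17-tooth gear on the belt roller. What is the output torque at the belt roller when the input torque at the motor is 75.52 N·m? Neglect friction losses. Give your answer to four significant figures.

9.263 N·m

After the belt (50/231): 75.52 × 0.21645 = 16.346 N·m
After the gear mesh (17/30): 16.346 × 0.56667 = 9.2629 N·m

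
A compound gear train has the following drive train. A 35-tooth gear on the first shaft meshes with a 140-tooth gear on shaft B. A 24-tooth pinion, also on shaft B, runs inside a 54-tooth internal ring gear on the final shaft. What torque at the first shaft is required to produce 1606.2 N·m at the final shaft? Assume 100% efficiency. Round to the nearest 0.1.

Overall ratio R = 4 × 2.25 = 9.
Input torque = output torque / R = 1606.2 / 9 = 178.47 N·m.

178.5 N·m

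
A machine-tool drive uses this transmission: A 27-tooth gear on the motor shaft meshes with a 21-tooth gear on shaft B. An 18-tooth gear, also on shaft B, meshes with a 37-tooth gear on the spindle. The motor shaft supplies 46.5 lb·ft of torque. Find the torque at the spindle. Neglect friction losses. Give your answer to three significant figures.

Gear mesh: ratio = 21/27 = 0.77778; torque at shaft B = 46.5 × 0.77778 = 36.167 lb·ft.
Gear mesh: ratio = 37/18 = 2.0556; torque at the spindle = 36.167 × 2.0556 = 74.343 lb·ft.

74.3 lb·ft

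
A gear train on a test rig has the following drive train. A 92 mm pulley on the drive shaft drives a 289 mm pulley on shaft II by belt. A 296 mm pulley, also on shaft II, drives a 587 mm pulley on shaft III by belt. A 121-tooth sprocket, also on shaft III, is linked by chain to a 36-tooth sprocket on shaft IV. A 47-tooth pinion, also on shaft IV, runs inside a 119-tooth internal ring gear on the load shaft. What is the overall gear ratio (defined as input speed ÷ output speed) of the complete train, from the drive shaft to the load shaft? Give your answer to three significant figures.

Each stage contributes driven/driver: belt 289/92 = 3.1413, belt 587/296 = 1.9831, chain 36/121 = 0.29752, internal gear 119/47 = 2.5319.
Overall: 3.1413 × 1.9831 × 0.29752 × 2.5319 = 4.6927.

4.69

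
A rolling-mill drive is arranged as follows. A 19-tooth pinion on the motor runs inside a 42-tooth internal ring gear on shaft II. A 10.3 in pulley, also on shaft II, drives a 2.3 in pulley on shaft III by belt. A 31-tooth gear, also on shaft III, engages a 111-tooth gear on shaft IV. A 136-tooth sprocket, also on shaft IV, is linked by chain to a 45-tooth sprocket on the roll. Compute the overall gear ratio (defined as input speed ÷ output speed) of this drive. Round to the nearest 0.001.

0.585

Each stage contributes driven/driver: internal gear 42/19 = 2.2105, belt 2.3/10.3 = 0.2233, gear mesh 111/31 = 3.5806, chain 45/136 = 0.33088.
Overall: 2.2105 × 0.2233 × 3.5806 × 0.33088 = 0.58482.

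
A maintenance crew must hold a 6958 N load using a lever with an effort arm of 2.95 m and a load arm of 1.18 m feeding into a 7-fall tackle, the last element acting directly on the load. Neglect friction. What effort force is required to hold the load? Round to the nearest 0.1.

Lever MA = effort arm / load arm = 2.95/1.18 = 2.5.
Block-and-tackle MA = number of supporting rope parts = 7.
Combined ideal MA = 2.5 × 7 = 17.5.
Effort = load / MA = 6958 / 17.5 = 397.6 N.

397.6 N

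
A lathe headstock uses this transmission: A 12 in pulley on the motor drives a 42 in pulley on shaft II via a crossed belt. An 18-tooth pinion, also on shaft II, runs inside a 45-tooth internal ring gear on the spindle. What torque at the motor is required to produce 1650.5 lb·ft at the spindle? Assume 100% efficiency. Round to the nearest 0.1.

Overall ratio R = 3.5 × 2.5 = 8.75.
Input torque = output torque / R = 1650.5 / 8.75 = 188.63 lb·ft.

188.6 lb·ft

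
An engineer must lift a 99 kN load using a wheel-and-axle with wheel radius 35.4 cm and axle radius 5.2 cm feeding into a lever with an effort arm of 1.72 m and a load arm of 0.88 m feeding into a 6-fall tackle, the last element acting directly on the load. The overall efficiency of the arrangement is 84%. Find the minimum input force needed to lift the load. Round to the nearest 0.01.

1.48 kN

Wheel-and-axle MA = R/r = 35.4/5.2 = 6.8077.
Lever MA = effort arm / load arm = 1.72/0.88 = 1.9545.
Block-and-tackle MA = number of supporting rope parts = 6.
Combined ideal MA = 6.8077 × 1.9545 × 6 = 79.836.
Actual MA = 79.836 × 0.84 = 67.062.
Effort = load / actual MA = 99 / 67.062 = 1.4762 kN.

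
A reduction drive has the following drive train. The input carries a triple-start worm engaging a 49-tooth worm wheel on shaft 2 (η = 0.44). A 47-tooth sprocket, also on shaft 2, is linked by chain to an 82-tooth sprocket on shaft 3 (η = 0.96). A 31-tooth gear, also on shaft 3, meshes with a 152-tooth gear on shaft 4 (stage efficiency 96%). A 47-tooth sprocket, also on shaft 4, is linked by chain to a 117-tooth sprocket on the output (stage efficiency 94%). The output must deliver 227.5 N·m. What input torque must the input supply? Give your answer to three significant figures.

1.72 N·m

Overall ratio R = 16.333 × 1.7447 × 4.9032 × 2.4894 = 347.82; overall efficiency η = 0.44 × 0.96 × 0.96 × 0.94 = 0.3812.
Input torque = output torque / (R × η) = 227.5 / (347.82 × 0.3812) = 1.7159 N·m.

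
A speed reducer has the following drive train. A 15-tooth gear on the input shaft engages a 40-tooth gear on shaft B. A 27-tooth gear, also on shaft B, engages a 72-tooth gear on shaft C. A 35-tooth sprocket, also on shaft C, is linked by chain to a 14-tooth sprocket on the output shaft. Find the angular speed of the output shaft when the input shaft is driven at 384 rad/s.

135 rad/s

the input shaft → shaft B (gear mesh, 40/15): 384 ÷ 2.6667 = 144 rad/s
shaft B → shaft C (gear mesh, 72/27): 144 ÷ 2.6667 = 54 rad/s
shaft C → the output shaft (chain, 14/35): 54 ÷ 0.4 = 135 rad/s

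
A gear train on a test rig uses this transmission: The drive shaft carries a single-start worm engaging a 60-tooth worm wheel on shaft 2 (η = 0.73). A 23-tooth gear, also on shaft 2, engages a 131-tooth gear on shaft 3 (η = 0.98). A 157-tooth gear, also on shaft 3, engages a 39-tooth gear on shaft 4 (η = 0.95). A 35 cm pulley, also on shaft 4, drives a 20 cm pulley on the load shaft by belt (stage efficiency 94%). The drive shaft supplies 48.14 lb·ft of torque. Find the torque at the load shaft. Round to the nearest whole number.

After the worm (60/1): 48.14 × 60 × 0.73 = 2108.5 lb·ft
After the gear mesh (131/23): 2108.5 × 5.6957 × 0.98 = 11769 lb·ft
After the gear mesh (39/157): 11769 × 0.24841 × 0.95 = 2777.4 lb·ft
After the belt (20/35): 2777.4 × 0.57143 × 0.94 = 1491.9 lb·ft

1492 lb·ft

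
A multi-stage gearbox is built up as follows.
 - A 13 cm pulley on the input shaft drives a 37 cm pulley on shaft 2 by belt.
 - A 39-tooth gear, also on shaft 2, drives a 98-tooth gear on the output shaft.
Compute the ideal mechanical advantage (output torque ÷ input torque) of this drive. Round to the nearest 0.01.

Each stage contributes driven/driver: belt 37/13 = 2.8462, gear mesh 98/39 = 2.5128.
Overall: 2.8462 × 2.5128 = 7.1519.

7.15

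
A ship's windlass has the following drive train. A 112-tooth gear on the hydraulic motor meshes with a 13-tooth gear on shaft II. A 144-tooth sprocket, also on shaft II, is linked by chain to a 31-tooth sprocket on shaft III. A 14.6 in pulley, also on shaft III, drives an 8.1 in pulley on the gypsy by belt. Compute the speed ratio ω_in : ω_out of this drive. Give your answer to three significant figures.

Each stage contributes driven/driver: gear mesh 13/112 = 0.11607, chain 31/144 = 0.21528, belt 8.1/14.6 = 0.55479.
Overall: 0.11607 × 0.21528 × 0.55479 = 0.013863.

0.0139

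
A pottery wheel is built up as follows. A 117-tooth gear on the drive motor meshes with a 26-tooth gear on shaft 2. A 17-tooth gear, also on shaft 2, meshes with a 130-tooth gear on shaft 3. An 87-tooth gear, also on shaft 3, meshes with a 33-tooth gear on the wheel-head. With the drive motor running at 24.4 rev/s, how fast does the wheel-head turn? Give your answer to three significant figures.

37.9 rev/s

the drive motor → shaft 2 (gear mesh, 26/117): 24.4 ÷ 0.22222 = 109.8 rev/s
shaft 2 → shaft 3 (gear mesh, 130/17): 109.8 ÷ 7.6471 = 14.358 rev/s
shaft 3 → the wheel-head (gear mesh, 33/87): 14.358 ÷ 0.37931 = 37.854 rev/s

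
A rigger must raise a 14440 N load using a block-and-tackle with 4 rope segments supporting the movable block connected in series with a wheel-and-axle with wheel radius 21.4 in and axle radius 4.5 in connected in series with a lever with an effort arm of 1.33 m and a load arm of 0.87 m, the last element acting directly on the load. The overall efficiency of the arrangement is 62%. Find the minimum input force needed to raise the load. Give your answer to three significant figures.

801 N

Block-and-tackle MA = number of supporting rope parts = 4.
Wheel-and-axle MA = R/r = 21.4/4.5 = 4.7556.
Lever MA = effort arm / load arm = 1.33/0.87 = 1.5287.
Combined ideal MA = 4 × 4.7556 × 1.5287 = 29.08.
Actual MA = 29.08 × 0.62 = 18.03.
Effort = load / actual MA = 14440 / 18.03 = 800.91 N.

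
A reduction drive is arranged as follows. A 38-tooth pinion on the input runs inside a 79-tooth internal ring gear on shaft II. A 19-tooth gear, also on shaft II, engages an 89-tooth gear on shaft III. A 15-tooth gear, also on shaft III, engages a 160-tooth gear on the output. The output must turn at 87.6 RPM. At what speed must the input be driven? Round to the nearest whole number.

Overall ratio R = 2.0789 × 4.6842 × 10.667 = 103.87.
Required input speed = output speed × R = 87.6 × 103.87 = 9099.4 RPM.

9099 RPM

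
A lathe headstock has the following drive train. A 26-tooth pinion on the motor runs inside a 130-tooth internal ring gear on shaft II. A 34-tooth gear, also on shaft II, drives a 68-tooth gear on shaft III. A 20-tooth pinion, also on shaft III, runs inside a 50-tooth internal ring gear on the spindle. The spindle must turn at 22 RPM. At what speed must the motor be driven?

Overall ratio R = 5 × 2 × 2.5 = 25.
Required input speed = output speed × R = 22 × 25 = 550 RPM.

550 RPM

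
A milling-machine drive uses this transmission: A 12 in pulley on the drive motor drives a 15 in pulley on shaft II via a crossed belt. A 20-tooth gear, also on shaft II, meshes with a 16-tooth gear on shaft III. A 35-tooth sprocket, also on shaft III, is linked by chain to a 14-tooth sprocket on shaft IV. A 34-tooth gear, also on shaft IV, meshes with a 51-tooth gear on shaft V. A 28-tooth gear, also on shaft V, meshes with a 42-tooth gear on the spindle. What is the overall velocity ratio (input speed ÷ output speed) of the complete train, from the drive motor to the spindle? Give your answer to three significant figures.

0.900

Each stage contributes driven/driver: belt 15/12 = 1.25, gear mesh 16/20 = 0.8, chain 14/35 = 0.4, gear mesh 51/34 = 1.5, gear mesh 42/28 = 1.5.
Overall: 1.25 × 0.8 × 0.4 × 1.5 × 1.5 = 0.9.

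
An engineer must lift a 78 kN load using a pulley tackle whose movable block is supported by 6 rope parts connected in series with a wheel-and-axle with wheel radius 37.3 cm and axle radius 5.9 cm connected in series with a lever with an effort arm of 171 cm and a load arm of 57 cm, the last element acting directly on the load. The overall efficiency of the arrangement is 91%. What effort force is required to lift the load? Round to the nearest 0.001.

0.753 kN

Block-and-tackle MA = number of supporting rope parts = 6.
Wheel-and-axle MA = R/r = 37.3/5.9 = 6.322.
Lever MA = effort arm / load arm = 171/57 = 3.
Combined ideal MA = 6 × 6.322 × 3 = 113.8.
Actual MA = 113.8 × 0.91 = 103.55.
Effort = load / actual MA = 78 / 103.55 = 0.75322 kN.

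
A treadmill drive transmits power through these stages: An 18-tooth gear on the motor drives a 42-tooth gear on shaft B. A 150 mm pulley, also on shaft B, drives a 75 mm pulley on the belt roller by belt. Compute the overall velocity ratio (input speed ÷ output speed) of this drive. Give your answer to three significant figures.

1.17

Each stage contributes driven/driver: gear mesh 42/18 = 2.3333, belt 75/150 = 0.5.
Overall: 2.3333 × 0.5 = 1.1667.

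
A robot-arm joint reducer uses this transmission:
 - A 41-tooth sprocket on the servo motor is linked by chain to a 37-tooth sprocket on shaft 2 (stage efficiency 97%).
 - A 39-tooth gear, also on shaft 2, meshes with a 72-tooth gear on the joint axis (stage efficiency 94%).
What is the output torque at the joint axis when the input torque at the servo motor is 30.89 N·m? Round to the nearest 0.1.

chain 37/41 = 0.90244 → τ = 30.89·0.90244·0.97 = 27.04 N·m
gear mesh 72/39 = 1.8462 → τ = 27.04·1.8462·0.94 = 46.925 N·m

46.9 N·m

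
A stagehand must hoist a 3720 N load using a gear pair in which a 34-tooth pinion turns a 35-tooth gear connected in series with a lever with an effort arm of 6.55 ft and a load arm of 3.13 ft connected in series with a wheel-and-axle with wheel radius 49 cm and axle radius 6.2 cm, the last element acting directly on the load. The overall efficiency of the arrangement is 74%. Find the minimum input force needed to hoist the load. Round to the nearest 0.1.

295.3 N

Gear pair MA = 35/34 = 1.0294.
Lever MA = effort arm / load arm = 6.55/3.13 = 2.0927.
Wheel-and-axle MA = R/r = 49/6.2 = 7.9032.
Combined ideal MA = 1.0294 × 2.0927 × 7.9032 = 17.025.
Actual MA = 17.025 × 0.74 = 12.599.
Effort = load / actual MA = 3720 / 12.599 = 295.27 N.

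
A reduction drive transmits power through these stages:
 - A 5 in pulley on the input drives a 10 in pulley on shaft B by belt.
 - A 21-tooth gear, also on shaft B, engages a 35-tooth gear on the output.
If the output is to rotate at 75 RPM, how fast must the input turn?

Overall ratio R = 2 × 1.6667 = 3.3333.
Required input speed = output speed × R = 75 × 3.3333 = 250 RPM.

250 RPM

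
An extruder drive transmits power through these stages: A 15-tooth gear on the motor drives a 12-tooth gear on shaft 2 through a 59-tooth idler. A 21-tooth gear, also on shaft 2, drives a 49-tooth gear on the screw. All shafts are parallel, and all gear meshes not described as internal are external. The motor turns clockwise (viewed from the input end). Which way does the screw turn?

anticlockwise

the motor → shaft 2: driver → idler → driven is 2 external meshes, 2 reversals → CW.
shaft 2 → the screw: external mesh, 1 reversal → CCW.
3 reversals in total — an odd number — so the screw turns opposite to the motor.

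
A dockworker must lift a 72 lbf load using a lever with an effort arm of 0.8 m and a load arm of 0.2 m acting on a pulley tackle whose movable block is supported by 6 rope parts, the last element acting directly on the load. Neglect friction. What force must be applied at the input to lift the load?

Lever MA = effort arm / load arm = 0.8/0.2 = 4.
Block-and-tackle MA = number of supporting rope parts = 6.
Combined ideal MA = 4 × 6 = 24.
Effort = load / MA = 72 / 24 = 3 lbf.

3 lbf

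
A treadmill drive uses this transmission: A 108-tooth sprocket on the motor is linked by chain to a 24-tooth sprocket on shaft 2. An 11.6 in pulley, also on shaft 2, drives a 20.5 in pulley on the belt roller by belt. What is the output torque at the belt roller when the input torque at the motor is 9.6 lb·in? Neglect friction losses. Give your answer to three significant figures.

3.77 lb·in

After the chain (24/108): 9.6 × 0.22222 = 2.1333 lb·in
After the belt (20.5/11.6): 2.1333 × 1.7672 = 3.7701 lb·in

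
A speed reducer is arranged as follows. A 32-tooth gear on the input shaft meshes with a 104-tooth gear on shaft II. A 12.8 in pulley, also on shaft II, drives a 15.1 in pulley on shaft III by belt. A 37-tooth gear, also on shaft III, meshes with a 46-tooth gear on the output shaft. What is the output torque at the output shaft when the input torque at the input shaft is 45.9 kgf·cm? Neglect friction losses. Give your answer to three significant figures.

Gear mesh: ratio = 104/32 = 3.25; torque at shaft II = 45.9 × 3.25 = 149.17 kgf·cm.
Belt: ratio = 15.1/12.8 = 1.1797; torque at shaft III = 149.17 × 1.1797 = 175.98 kgf·cm.
Gear mesh: ratio = 46/37 = 1.2432; torque at the output shaft = 175.98 × 1.2432 = 218.79 kgf·cm.

219 kgf·cm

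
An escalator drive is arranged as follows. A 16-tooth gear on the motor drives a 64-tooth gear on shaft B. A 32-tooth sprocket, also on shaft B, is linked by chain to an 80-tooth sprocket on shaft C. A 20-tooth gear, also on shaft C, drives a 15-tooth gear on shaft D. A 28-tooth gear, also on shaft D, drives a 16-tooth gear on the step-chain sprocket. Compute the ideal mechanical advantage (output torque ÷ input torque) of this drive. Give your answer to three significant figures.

4.29

Each stage contributes driven/driver: gear mesh 64/16 = 4, chain 80/32 = 2.5, gear mesh 15/20 = 0.75, gear mesh 16/28 = 0.57143.
Overall: 4 × 2.5 × 0.75 × 0.57143 = 4.2857.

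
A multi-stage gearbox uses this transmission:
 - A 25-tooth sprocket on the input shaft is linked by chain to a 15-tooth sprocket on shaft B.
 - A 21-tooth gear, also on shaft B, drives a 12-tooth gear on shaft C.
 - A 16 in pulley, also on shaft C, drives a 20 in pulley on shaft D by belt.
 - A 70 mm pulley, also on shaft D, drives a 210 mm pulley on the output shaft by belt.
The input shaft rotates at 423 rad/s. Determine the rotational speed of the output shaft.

329 rad/s

the input shaft → shaft B (chain, 15/25): 423 ÷ 0.6 = 705 rad/s
shaft B → shaft C (gear mesh, 12/21): 705 ÷ 0.57143 = 1233.8 rad/s
shaft C → shaft D (belt, 20/16): 1233.8 ÷ 1.25 = 987 rad/s
shaft D → the output shaft (belt, 210/70): 987 ÷ 3 = 329 rad/s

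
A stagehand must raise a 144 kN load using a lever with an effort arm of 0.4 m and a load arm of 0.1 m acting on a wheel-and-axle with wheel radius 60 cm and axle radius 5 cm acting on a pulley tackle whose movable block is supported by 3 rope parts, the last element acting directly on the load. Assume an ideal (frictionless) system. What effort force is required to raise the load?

1 kN

Lever MA = effort arm / load arm = 0.4/0.1 = 4.
Wheel-and-axle MA = R/r = 60/5 = 12.
Block-and-tackle MA = number of supporting rope parts = 3.
Combined ideal MA = 4 × 12 × 3 = 144.
Effort = load / MA = 144 / 144 = 1 kN.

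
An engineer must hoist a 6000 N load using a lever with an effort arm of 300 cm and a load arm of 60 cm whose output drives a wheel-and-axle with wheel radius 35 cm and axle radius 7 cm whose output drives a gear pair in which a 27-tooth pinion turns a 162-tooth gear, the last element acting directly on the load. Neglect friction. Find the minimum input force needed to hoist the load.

Lever MA = effort arm / load arm = 300/60 = 5.
Wheel-and-axle MA = R/r = 35/7 = 5.
Gear pair MA = 162/27 = 6.
Combined ideal MA = 5 × 5 × 6 = 150.
Effort = load / MA = 6000 / 150 = 40 N.

40 N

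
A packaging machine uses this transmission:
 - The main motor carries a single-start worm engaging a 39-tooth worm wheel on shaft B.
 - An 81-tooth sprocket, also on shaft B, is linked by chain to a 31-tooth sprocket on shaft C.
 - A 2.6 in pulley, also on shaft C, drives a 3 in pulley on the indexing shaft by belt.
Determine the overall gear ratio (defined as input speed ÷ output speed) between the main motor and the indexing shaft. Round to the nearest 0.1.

Each stage contributes driven/driver: worm 39/1 = 39, chain 31/81 = 0.38272, belt 3/2.6 = 1.1538.
Overall: 39 × 0.38272 × 1.1538 = 17.222.

17.2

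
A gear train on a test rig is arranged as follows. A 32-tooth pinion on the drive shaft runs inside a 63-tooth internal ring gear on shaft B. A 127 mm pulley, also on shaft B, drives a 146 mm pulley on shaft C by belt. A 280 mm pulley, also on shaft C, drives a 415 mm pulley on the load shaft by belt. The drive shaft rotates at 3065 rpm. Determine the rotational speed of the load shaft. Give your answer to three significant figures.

the drive shaft → shaft B (internal gear, 63/32): 3065 ÷ 1.9688 = 1556.8 rpm
shaft B → shaft C (belt, 146/127): 1556.8 ÷ 1.1496 = 1354.2 rpm
shaft C → the load shaft (belt, 415/280): 1354.2 ÷ 1.4821 = 913.69 rpm

914 rpm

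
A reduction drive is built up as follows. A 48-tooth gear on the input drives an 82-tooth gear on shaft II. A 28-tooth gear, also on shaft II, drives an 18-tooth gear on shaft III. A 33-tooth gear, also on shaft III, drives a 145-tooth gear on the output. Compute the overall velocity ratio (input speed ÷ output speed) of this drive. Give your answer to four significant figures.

Each stage contributes driven/driver: gear mesh 82/48 = 1.7083, gear mesh 18/28 = 0.64286, gear mesh 145/33 = 4.3939.
Overall: 1.7083 × 0.64286 × 4.3939 = 4.8255.

4.825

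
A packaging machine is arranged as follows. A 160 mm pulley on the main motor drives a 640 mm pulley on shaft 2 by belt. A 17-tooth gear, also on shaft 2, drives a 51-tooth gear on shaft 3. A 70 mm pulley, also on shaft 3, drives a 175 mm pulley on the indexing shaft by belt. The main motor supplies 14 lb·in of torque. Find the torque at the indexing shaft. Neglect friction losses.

420 lb·in

Belt: ratio = 640/160 = 4; torque at shaft 2 = 14 × 4 = 56 lb·in.
Gear mesh: ratio = 51/17 = 3; torque at shaft 3 = 56 × 3 = 168 lb·in.
Belt: ratio = 175/70 = 2.5; torque at the indexing shaft = 168 × 2.5 = 420 lb·in.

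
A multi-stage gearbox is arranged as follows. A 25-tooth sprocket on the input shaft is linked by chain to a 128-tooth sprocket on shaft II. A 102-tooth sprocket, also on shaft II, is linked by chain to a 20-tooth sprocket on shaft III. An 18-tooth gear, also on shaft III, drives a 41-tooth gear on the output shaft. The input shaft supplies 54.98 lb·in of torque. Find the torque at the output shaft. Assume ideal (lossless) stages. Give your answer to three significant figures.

chain 128/25 = 5.12 → τ = 54.98·5.12 = 281.5 lb·in
chain 20/102 = 0.19608 → τ = 281.5·0.19608 = 55.196 lb·in
gear mesh 41/18 = 2.2778 → τ = 55.196·2.2778 = 125.72 lb·in

126 lb·in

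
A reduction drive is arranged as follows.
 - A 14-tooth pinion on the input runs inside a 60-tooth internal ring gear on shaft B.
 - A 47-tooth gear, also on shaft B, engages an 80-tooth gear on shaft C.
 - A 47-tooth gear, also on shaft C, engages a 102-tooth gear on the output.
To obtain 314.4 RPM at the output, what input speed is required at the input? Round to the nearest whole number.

4977 RPM

Overall ratio R = 4.2857 × 1.7021 × 2.1702 = 15.831.
Required input speed = output speed × R = 314.4 × 15.831 = 4977.4 RPM.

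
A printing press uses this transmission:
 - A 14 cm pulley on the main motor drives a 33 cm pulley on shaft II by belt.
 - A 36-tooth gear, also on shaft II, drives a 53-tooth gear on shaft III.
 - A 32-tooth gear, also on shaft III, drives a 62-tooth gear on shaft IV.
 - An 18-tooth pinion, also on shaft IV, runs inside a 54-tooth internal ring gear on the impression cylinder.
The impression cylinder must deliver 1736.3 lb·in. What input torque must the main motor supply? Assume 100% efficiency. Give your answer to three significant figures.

Overall ratio R = 2.3571 × 1.4722 × 1.9375 × 3 = 20.171.
Input torque = output torque / R = 1736.3 / 20.171 = 86.08 lb·in.

86.1 lb·in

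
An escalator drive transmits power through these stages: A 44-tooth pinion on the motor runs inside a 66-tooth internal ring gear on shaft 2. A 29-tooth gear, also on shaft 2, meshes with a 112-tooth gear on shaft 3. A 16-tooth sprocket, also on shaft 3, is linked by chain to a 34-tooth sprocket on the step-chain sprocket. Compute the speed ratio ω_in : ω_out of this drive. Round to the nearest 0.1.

Each stage contributes driven/driver: internal gear 66/44 = 1.5, gear mesh 112/29 = 3.8621, chain 34/16 = 2.125.
Overall: 1.5 × 3.8621 × 2.125 = 12.31.

12.3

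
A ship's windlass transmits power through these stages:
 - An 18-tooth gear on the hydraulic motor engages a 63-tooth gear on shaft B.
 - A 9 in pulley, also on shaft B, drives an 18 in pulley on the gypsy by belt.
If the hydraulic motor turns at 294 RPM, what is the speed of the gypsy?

42 RPM

Gear mesh: ratio = 63/18 = 3.5, so shaft B turns at 294 / 3.5 = 84 RPM.
Belt: ratio = 18/9 = 2, so the gypsy turns at 84 / 2 = 42 RPM.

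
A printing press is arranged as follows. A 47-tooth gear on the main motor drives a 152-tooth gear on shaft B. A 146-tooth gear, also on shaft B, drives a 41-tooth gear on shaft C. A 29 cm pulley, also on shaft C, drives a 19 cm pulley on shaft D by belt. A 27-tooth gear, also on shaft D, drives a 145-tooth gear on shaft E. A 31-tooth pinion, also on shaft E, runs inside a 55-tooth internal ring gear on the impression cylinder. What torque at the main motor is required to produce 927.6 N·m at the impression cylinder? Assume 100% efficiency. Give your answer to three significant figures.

Overall ratio R = 3.234 × 0.28082 × 0.65517 × 5.3704 × 1.7742 = 5.6694.
Input torque = output torque / R = 927.6 / 5.6694 = 163.62 N·m.

164 N·m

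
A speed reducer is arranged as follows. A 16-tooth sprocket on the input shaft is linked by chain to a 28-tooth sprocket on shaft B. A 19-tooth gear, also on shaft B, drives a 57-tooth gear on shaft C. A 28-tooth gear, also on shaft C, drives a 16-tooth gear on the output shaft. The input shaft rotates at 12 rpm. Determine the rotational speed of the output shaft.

Chain: ratio = 28/16 = 1.75, so shaft B turns at 12 / 1.75 = 6.8571 rpm.
Gear mesh: ratio = 57/19 = 3, so shaft C turns at 6.8571 / 3 = 2.2857 rpm.
Gear mesh: ratio = 16/28 = 0.57143, so the output shaft turns at 2.2857 / 0.57143 = 4 rpm.

4 rpm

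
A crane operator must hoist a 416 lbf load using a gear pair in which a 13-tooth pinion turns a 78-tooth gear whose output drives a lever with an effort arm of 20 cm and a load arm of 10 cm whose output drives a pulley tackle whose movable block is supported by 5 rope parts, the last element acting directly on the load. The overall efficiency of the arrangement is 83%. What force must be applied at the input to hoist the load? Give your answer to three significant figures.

8.35 lbf

Gear pair MA = 78/13 = 6.
Lever MA = effort arm / load arm = 20/10 = 2.
Block-and-tackle MA = number of supporting rope parts = 5.
Combined ideal MA = 6 × 2 × 5 = 60.
Actual MA = 60 × 0.83 = 49.8.
Effort = load / actual MA = 416 / 49.8 = 8.3534 lbf.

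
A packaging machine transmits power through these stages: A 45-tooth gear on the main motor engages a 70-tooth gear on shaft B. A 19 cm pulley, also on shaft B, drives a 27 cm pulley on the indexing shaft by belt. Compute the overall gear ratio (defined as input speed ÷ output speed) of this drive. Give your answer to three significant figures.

2.21

Each stage contributes driven/driver: gear mesh 70/45 = 1.5556, belt 27/19 = 1.4211.
Overall: 1.5556 × 1.4211 = 2.2105.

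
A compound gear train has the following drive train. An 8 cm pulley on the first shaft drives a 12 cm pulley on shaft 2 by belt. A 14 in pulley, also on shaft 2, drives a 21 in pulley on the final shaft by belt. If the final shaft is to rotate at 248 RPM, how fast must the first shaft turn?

558 RPM

Overall ratio R = 1.5 × 1.5 = 2.25.
Required input speed = output speed × R = 248 × 2.25 = 558 RPM.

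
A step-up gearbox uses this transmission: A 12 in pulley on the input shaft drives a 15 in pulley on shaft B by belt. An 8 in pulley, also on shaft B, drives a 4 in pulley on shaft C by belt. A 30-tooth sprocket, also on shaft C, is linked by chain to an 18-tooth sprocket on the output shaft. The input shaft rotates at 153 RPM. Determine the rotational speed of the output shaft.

Belt: ratio = 15/12 = 1.25, so shaft B turns at 153 / 1.25 = 122.4 RPM.
Belt: ratio = 4/8 = 0.5, so shaft C turns at 122.4 / 0.5 = 244.8 RPM.
Chain: ratio = 18/30 = 0.6, so the output shaft turns at 244.8 / 0.6 = 408 RPM.

408 RPM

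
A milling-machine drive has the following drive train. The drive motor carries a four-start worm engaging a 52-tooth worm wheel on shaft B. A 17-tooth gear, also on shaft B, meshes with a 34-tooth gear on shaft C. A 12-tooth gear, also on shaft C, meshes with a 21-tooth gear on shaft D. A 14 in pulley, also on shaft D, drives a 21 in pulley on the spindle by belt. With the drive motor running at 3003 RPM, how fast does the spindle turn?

44 RPM

Worm: ratio = 52/4 = 13, so shaft B turns at 3003 / 13 = 231 RPM.
Gear mesh: ratio = 34/17 = 2, so shaft C turns at 231 / 2 = 115.5 RPM.
Gear mesh: ratio = 21/12 = 1.75, so shaft D turns at 115.5 / 1.75 = 66 RPM.
Belt: ratio = 21/14 = 1.5, so the spindle turns at 66 / 1.5 = 44 RPM.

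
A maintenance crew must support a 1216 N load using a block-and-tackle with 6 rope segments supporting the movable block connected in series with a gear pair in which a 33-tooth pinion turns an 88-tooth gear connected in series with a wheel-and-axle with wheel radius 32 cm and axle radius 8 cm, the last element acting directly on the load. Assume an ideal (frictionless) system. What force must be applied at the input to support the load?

19 N

Block-and-tackle MA = number of supporting rope parts = 6.
Gear pair MA = 88/33 = 2.6667.
Wheel-and-axle MA = R/r = 32/8 = 4.
Combined ideal MA = 6 × 2.6667 × 4 = 64.
Effort = load / MA = 1216 / 64 = 19 N.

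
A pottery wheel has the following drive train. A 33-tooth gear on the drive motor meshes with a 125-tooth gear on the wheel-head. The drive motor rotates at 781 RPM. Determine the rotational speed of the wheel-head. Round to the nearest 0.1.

206.2 RPM

Gear mesh: ratio = 125/33 = 3.7879, so the wheel-head turns at 781 / 3.7879 = 206.18 RPM.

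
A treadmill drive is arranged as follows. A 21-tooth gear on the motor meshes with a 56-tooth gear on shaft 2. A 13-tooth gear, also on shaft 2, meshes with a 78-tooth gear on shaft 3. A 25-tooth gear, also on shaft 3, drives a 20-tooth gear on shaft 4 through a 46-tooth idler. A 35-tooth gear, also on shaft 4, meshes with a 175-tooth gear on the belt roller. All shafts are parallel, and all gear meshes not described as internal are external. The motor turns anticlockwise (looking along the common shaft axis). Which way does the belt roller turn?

clockwise

the motor → shaft 2: external mesh, 1 reversal → CW.
shaft 2 → shaft 3: external mesh, 1 reversal → CCW.
shaft 3 → shaft 4: driver → idler → driven is 2 external meshes, 2 reversals → CCW.
shaft 4 → the belt roller: external mesh, 1 reversal → CW.
5 reversals in total — an odd number — so the belt roller turns opposite to the motor.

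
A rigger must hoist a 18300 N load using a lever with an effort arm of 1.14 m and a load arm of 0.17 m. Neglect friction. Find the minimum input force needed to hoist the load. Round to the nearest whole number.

2729 N

Lever MA = effort arm / load arm = 1.14/0.17 = 6.7059.
Effort = load / MA = 18300 / 6.7059 = 2728.9 N.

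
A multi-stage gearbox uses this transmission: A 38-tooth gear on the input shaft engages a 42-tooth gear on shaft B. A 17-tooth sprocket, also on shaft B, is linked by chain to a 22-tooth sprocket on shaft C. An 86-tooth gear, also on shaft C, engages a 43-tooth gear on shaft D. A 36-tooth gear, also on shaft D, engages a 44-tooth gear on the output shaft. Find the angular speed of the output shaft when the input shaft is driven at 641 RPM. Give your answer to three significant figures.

733 RPM

the input shaft → shaft B (gear mesh, 42/38): 641 ÷ 1.1053 = 579.95 RPM
shaft B → shaft C (chain, 22/17): 579.95 ÷ 1.2941 = 448.15 RPM
shaft C → shaft D (gear mesh, 43/86): 448.15 ÷ 0.5 = 896.29 RPM
shaft D → the output shaft (gear mesh, 44/36): 896.29 ÷ 1.2222 = 733.33 RPM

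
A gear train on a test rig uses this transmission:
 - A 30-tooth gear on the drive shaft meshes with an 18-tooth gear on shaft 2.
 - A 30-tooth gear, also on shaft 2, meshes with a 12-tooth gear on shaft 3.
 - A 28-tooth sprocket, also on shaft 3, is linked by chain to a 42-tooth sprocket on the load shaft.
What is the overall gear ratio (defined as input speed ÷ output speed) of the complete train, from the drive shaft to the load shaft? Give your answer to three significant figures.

Each stage contributes driven/driver: gear mesh 18/30 = 0.6, gear mesh 12/30 = 0.4, chain 42/28 = 1.5.
Overall: 0.6 × 0.4 × 1.5 = 0.36.

0.360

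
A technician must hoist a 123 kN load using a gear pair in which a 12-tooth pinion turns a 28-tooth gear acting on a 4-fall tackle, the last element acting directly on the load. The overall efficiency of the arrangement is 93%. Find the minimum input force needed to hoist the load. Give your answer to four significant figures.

14.17 kN

Gear pair MA = 28/12 = 2.3333.
Block-and-tackle MA = number of supporting rope parts = 4.
Combined ideal MA = 2.3333 × 4 = 9.3333.
Actual MA = 9.3333 × 0.93 = 8.68.
Effort = load / actual MA = 123 / 8.68 = 14.171 kN.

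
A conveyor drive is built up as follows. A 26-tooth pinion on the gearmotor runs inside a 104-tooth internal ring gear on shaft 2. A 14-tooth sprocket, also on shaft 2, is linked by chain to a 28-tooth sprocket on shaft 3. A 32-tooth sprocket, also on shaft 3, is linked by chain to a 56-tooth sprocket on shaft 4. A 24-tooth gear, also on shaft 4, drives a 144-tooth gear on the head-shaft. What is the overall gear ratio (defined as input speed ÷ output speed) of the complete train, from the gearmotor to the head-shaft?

Each stage contributes driven/driver: internal gear 104/26 = 4, chain 28/14 = 2, chain 56/32 = 1.75, gear mesh 144/24 = 6.
Overall: 4 × 2 × 1.75 × 6 = 84.

84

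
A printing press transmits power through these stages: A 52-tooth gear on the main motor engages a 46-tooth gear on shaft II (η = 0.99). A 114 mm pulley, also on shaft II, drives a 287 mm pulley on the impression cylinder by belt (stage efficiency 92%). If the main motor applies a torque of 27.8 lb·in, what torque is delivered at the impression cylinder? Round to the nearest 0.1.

56.4 lb·in

After the gear mesh (46/52): 27.8 × 0.88462 × 0.99 = 24.346 lb·in
After the belt (287/114): 24.346 × 2.5175 × 0.92 = 56.39 lb·in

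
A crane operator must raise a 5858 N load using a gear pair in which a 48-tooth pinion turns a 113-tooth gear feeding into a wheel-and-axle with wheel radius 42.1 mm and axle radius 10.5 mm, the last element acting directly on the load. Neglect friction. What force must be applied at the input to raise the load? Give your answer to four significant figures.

620.6 N

Gear pair MA = 113/48 = 2.3542.
Wheel-and-axle MA = R/r = 42.1/10.5 = 4.0095.
Combined ideal MA = 2.3542 × 4.0095 = 9.4391.
Effort = load / MA = 5858 / 9.4391 = 620.61 N.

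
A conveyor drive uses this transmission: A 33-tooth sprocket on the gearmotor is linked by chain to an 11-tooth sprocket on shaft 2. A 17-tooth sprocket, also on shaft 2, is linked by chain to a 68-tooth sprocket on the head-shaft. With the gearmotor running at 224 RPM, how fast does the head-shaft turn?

chain 11/33 = 0.33333 → 224/0.33333 = 672 RPM
chain 68/17 = 4 → 672/4 = 168 RPM

168 RPM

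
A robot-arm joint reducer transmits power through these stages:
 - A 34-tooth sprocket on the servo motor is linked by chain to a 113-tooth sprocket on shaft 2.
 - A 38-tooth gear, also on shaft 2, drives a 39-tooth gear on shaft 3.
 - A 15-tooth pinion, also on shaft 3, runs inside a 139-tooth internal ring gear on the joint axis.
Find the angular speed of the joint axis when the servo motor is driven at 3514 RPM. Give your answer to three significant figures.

111 RPM

chain 113/34 = 3.3235 → 3514/3.3235 = 1057.3 RPM
gear mesh 39/38 = 1.0263 → 1057.3/1.0263 = 1030.2 RPM
internal gear 139/15 = 9.2667 → 1030.2/9.2667 = 111.17 RPM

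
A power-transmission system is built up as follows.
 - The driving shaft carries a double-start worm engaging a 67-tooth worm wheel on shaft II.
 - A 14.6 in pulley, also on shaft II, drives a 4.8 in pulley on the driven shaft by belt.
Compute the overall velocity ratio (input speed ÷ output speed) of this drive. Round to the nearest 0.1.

Each stage contributes driven/driver: worm 67/2 = 33.5, belt 4.8/14.6 = 0.32877.
Overall: 33.5 × 0.32877 = 11.014.

11.0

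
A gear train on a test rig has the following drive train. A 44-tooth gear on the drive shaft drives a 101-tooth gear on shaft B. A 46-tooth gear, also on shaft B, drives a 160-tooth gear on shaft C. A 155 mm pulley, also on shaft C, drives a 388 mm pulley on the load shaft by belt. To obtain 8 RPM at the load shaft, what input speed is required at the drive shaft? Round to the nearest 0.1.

159.9 RPM

Overall ratio R = 2.2955 × 3.4783 × 2.5032 = 19.986.
Required input speed = output speed × R = 8 × 19.986 = 159.89 RPM.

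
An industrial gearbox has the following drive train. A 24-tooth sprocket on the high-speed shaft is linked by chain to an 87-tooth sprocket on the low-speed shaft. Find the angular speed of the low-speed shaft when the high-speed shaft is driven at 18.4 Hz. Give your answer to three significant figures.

Chain: ratio = 87/24 = 3.625, so the low-speed shaft turns at 18.4 / 3.625 = 5.0759 Hz.

5.08 Hz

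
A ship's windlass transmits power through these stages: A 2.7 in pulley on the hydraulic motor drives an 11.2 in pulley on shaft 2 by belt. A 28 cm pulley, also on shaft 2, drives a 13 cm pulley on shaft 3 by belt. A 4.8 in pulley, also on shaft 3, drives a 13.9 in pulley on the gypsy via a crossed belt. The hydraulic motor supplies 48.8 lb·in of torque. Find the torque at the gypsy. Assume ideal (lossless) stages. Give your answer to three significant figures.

272 lb·in

Belt: ratio = 11.2/2.7 = 4.1481; torque at shaft 2 = 48.8 × 4.1481 = 202.43 lb·in.
Belt: ratio = 13/28 = 0.46429; torque at shaft 3 = 202.43 × 0.46429 = 93.985 lb·in.
Belt: ratio = 13.9/4.8 = 2.8958; torque at the gypsy = 93.985 × 2.8958 = 272.17 lb·in.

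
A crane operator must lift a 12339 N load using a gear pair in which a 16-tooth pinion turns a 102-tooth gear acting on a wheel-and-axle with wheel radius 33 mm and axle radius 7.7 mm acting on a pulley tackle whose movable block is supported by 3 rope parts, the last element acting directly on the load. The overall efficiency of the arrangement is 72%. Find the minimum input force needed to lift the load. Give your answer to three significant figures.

209 N

Gear pair MA = 102/16 = 6.375.
Wheel-and-axle MA = R/r = 33/7.7 = 4.2857.
Block-and-tackle MA = number of supporting rope parts = 3.
Combined ideal MA = 6.375 × 4.2857 × 3 = 81.964.
Actual MA = 81.964 × 0.72 = 59.014.
Effort = load / actual MA = 12339 / 59.014 = 209.08 N.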